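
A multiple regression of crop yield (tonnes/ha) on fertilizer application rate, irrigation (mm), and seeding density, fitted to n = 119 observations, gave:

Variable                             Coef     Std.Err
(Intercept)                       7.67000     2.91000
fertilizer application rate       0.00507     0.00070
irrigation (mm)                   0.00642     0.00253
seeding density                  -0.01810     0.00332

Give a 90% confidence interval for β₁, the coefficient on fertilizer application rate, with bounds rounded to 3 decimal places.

(0.004, 0.006)

Read off: b = 0.00507, SE = 0.00070 for fertilizer application rate.
df = n − k − 1 = 119 − 3 − 1 = 115.
t* = t_{0.05, 115} = 1.658212.
Margin = t* × SE = 1.658212 × 0.00070 = 0.00116.
CI: 0.00507 ± 0.00116 → (0.004, 0.006).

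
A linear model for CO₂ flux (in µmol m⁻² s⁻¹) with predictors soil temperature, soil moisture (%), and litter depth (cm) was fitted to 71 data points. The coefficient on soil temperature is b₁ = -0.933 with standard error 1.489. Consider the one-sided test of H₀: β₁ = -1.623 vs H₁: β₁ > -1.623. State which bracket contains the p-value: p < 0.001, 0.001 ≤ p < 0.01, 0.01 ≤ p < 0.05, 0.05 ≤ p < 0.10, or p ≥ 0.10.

t = (-0.933 − (-1.623)) / 1.489 = 0.463.
df = n − k − 1 = 71 − 3 − 1 = 67.
One-sided p = P(T_{67} > t) ≈ 0.3223.
So p ≥ 0.10.

p ≥ 0.10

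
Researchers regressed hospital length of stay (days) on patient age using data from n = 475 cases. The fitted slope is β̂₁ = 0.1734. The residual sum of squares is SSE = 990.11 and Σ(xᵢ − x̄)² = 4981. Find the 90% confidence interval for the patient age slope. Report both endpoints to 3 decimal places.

(0.140, 0.207)

MSE = SSE/(n − 2) = 990.11/473 = 2.09326.
SE(β̂₁) = √(MSE/Sₓₓ) = √(2.09326/4981) = 0.0205.
df = n − 2 = 473.
t* = t_{0.05, 473} = 1.648081.
Margin = t* × SE = 1.648081 × 0.0205 = 0.03379.
CI: 0.1734 ± 0.03379 → (0.140, 0.207).
With 90% confidence, each one-unit increase in patient age is associated with a change of between 0.140 and 0.207 days in hospital length of stay.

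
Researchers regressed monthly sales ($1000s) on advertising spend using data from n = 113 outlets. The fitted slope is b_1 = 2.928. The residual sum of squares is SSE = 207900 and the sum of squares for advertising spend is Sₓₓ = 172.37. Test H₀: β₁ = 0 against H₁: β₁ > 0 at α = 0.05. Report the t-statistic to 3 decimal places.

t = 0.888

MSE = SSE/(n − 2) = 207900/111 = 1872.97.
SE(b_1) = √(MSE/Sₓₓ) = √(1872.97/172.37) = 3.29636.
t = 2.928 / 3.29636 = 0.888.
df = n − 2 = 111.
One-sided p ≈ 0.1882, which is ≥ 0.05, so fail to reject H₀.
The data do not give significant evidence that the true slope on advertising spend is positive.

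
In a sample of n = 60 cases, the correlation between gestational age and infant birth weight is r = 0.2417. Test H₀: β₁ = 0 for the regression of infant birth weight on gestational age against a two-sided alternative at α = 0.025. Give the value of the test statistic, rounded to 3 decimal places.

t = 1.897

t = r·√(n − 2)/√(1 − r²) = 0.2417·√58/√0.941581 = 1.897.
df = n − 2 = 58.
Two-sided p ≈ 0.0628, which is ≥ 0.025, so fail to reject H₀.
The data do not give significant evidence of a linear association between gestational age and infant birth weight.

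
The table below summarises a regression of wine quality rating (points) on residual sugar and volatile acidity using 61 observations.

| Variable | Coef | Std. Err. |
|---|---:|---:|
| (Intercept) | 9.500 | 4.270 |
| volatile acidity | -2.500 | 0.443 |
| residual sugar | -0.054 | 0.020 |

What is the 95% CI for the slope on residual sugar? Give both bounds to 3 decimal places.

(-0.094, -0.014)

Read off: b = -0.054, SE = 0.020 for residual sugar.
df = n − k − 1 = 61 − 2 − 1 = 58.
t* = t_{0.025, 58} = 2.001717.
Margin = t* × SE = 2.001717 × 0.020 = 0.04003.
CI: -0.054 ± 0.04003 → (-0.094, -0.014).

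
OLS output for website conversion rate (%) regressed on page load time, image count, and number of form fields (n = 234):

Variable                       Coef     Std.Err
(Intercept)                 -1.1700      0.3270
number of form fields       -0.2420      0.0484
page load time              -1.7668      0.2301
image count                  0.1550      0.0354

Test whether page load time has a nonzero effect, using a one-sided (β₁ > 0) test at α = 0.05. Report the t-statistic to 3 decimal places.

t = -7.678

Read off: b = -1.7668, SE = 0.2301 for page load time.
H₀: β₁ = 0 vs H₁: β₁ > 0.
t = -1.7668 / 0.2301 = -7.678.
df = n − k − 1 = 234 − 3 − 1 = 230.
One-sided p ≈ 1.0000, which is ≥ 0.05, so fail to reject H₀.
The data do not give significant evidence that the true slope on page load time is positive, holding the other predictors fixed.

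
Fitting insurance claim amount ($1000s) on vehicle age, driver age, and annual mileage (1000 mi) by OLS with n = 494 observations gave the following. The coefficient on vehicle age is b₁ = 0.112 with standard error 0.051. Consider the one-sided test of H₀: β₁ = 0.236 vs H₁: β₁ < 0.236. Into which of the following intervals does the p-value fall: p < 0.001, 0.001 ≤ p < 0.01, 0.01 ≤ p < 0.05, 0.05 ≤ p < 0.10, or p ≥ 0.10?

t = (0.112 − 0.236) / 0.051 = -2.431.
df = n − k − 1 = 494 − 3 − 1 = 490.
One-sided p = P(T_{490} < t) ≈ 0.0077.
So 0.001 ≤ p < 0.01.

0.001 ≤ p < 0.01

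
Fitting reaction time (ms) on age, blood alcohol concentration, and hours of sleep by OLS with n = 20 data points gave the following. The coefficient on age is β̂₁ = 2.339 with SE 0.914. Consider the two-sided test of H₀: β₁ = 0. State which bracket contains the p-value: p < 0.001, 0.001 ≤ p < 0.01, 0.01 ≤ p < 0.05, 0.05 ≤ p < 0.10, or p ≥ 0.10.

0.01 ≤ p < 0.05

t = 2.339 / 0.914 = 2.559.
df = n − k − 1 = 20 − 3 − 1 = 16.
Two-sided p = 2·P(T_{16} > |t|) ≈ 0.0210.
So 0.01 ≤ p < 0.05.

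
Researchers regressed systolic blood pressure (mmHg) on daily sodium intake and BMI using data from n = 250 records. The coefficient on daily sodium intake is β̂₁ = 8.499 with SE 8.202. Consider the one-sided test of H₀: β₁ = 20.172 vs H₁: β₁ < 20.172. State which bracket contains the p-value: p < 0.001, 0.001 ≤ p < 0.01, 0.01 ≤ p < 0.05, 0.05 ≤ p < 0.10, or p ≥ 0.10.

0.05 ≤ p < 0.10

t = (8.499 − 20.172) / 8.202 = -1.423.
df = n − k − 1 = 250 − 2 − 1 = 247.
One-sided p = P(T_{247} < t) ≈ 0.0780.
So 0.05 ≤ p < 0.10.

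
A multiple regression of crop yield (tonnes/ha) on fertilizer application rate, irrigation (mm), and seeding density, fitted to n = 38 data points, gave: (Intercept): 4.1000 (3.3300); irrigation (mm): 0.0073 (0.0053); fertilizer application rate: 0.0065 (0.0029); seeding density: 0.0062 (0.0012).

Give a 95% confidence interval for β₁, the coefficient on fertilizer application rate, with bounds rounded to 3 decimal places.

(0.001, 0.012)

Read off: b = 0.0065, SE = 0.0029 for fertilizer application rate.
df = n − k − 1 = 38 − 3 − 1 = 34.
t* = t_{0.025, 34} = 2.032245.
Margin = t* × SE = 2.032245 × 0.0029 = 0.00589.
CI: 0.0065 ± 0.00589 → (0.001, 0.012).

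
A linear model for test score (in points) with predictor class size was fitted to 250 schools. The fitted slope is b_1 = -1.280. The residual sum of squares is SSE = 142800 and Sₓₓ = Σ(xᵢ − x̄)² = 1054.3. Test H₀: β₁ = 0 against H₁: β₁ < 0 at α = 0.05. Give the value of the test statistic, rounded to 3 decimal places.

MSE = SSE/(n − 2) = 142800/248 = 575.806.
SE(b_1) = √(MSE/Sₓₓ) = √(575.806/1054.3) = 0.73902.
t = -1.280 / 0.73902 = -1.732.
df = n − 2 = 248.
One-sided p ≈ 0.0423, which is < 0.05, so reject H₀.
There is evidence that the true slope on class size is negative.

t = -1.732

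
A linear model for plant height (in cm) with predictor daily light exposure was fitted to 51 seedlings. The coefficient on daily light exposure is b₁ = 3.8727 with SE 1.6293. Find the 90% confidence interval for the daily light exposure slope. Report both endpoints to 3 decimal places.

(1.141, 6.604)

df = n − 2 = 51 − 2 = 49.
t* = t_{0.05, 49} = 1.676551.
Margin = t* × SE = 1.676551 × 1.6293 = 2.73160.
CI: 3.8727 ± 2.73160 → (1.141, 6.604).
With 90% confidence, each one-unit increase in daily light exposure is associated with a change of between 1.141 and 6.604 cm in plant height.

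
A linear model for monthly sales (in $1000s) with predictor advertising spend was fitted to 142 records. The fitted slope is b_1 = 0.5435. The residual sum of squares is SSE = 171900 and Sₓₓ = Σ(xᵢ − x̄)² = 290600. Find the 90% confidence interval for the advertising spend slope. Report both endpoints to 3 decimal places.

MSE = SSE/(n − 2) = 171900/140 = 1227.86.
SE(b_1) = √(MSE/Sₓₓ) = √(1227.86/290600) = 0.0650019.
df = n − 2 = 140.
t* = t_{0.05, 140} = 1.655811.
Margin = t* × SE = 1.655811 × 0.0650019 = 0.10763.
CI: 0.5435 ± 0.10763 → (0.436, 0.651).
With 90% confidence, each one-unit increase in advertising spend is associated with a change of between 0.436 and 0.651 $1000s in monthly sales.

(0.436, 0.651)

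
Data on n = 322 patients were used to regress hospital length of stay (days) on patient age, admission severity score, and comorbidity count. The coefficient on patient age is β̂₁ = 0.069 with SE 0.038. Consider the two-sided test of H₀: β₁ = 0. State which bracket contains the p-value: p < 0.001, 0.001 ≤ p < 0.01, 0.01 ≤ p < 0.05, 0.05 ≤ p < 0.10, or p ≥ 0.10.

0.05 ≤ p < 0.10

t = 0.069 / 0.038 = 1.816.
df = n − k − 1 = 322 − 3 − 1 = 318.
Two-sided p = 2·P(T_{318} > |t|) ≈ 0.0703.
So 0.05 ≤ p < 0.10.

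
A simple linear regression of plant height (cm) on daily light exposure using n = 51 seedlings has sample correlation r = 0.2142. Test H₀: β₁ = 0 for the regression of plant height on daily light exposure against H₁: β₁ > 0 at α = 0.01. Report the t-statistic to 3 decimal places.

t = r·√(n − 2)/√(1 − r²) = 0.2142·√49/√0.954118 = 1.535.
df = n − 2 = 49.
One-sided p ≈ 0.0656, which is ≥ 0.01, so fail to reject H₀.
The data do not give significant evidence of a linear association between daily light exposure and plant height.

t = 1.535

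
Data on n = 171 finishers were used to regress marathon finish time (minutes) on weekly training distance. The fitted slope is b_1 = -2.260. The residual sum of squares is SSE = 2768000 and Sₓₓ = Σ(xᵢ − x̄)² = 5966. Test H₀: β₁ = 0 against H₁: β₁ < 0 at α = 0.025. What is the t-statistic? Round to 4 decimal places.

t = -1.3640

MSE = SSE/(n − 2) = 2768000/169 = 16378.7.
SE(b_1) = √(MSE/Sₓₓ) = √(16378.7/5966) = 1.65691.
t = -2.260 / 1.65691 = -1.3640.
df = n − 2 = 169.
One-sided p ≈ 0.0872, which is ≥ 0.025, so fail to reject H₀.
The data do not give significant evidence that the true slope on weekly training distance is negative.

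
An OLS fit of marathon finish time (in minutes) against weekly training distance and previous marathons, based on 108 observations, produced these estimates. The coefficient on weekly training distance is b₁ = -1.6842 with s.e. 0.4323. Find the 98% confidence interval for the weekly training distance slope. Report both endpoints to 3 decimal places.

(-2.705, -0.663)

df = n − k − 1 = 108 − 2 − 1 = 105.
t* = t_{0.01, 105} = 2.362388.
Margin = t* × SE = 2.362388 × 0.4323 = 1.02126.
CI: -1.6842 ± 1.02126 → (-2.705, -0.663).
With 98% confidence, each one-unit increase in weekly training distance is associated with a change of between -2.705 and -0.663 minutes in marathon finish time, holding the other predictors fixed.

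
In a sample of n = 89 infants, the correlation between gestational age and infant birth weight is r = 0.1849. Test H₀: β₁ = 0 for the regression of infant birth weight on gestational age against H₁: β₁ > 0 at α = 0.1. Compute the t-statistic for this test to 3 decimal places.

t = r·√(n − 2)/√(1 − r²) = 0.1849·√87/√0.965812 = 1.755.
df = n − 2 = 87.
One-sided p ≈ 0.0414, which is < 0.1, so reject H₀.
There is evidence of a linear association between gestational age and infant birth weight.

t = 1.755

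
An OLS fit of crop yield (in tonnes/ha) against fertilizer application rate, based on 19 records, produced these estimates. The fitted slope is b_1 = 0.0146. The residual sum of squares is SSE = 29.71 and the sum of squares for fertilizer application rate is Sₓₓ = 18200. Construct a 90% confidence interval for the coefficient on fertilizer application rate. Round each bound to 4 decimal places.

MSE = SSE/(n − 2) = 29.71/17 = 1.74765.
SE(b_1) = √(MSE/Sₓₓ) = √(1.74765/18200) = 0.00979921.
df = n − 2 = 17.
t* = t_{0.05, 17} = 1.739607.
Margin = t* × SE = 1.739607 × 0.00979921 = 0.017047.
CI: 0.0146 ± 0.017047 → (-0.0024, 0.0316).
With 90% confidence, each one-unit increase in fertilizer application rate is associated with a change of between -0.0024 and 0.0316 tonnes/ha in crop yield.

(-0.0024, 0.0316)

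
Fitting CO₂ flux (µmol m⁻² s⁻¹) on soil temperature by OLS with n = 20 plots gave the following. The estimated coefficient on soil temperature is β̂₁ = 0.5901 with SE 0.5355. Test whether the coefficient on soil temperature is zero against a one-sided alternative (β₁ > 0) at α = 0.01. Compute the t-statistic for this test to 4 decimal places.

t = 1.1020

H₀: β₁ = 0 vs H₁: β₁ > 0.
t = (β̂₁ − β₁⁰)/SE = 0.5901 / 0.5355 = 1.1020.
df = n − 2 = 20 − 2 = 18.
One-sided p ≈ 0.1425, which is ≥ 0.01, so fail to reject H₀.
The data do not give significant evidence that the true slope on soil temperature is positive.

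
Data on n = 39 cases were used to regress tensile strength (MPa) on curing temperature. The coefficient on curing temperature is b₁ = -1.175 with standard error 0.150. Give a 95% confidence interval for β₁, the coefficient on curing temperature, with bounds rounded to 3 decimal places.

(-1.479, -0.871)

df = n − 2 = 39 − 2 = 37.
t* = t_{0.025, 37} = 2.026192.
Margin = t* × SE = 2.026192 × 0.150 = 0.30393.
CI: -1.175 ± 0.30393 → (-1.479, -0.871).
With 95% confidence, each one-unit increase in curing temperature is associated with a change of between -1.479 and -0.871 MPa in tensile strength.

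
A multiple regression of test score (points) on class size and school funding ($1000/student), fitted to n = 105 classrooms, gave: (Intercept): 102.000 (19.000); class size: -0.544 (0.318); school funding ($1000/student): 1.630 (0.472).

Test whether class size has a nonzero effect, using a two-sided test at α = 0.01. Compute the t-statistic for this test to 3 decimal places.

t = -1.711

Read off: b = -0.544, SE = 0.318 for class size.
H₀: β₁ = 0 vs H₁: β₁ ≠ 0.
t = -0.544 / 0.318 = -1.711.
df = n − k − 1 = 105 − 2 − 1 = 102.
Two-sided p ≈ 0.0902, which is ≥ 0.01, so fail to reject H₀.
The data do not give significant evidence of an association between class size and test score, after adjusting for the other predictors.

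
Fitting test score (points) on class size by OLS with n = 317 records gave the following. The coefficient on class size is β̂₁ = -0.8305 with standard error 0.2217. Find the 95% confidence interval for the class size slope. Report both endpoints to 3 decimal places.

df = n − 2 = 317 − 2 = 315.
t* = t_{0.025, 315} = 1.967524.
Margin = t* × SE = 1.967524 × 0.2217 = 0.43620.
CI: -0.8305 ± 0.43620 → (-1.267, -0.394).
With 95% confidence, each one-unit increase in class size is associated with a change of between -1.267 and -0.394 points in test score.

(-1.267, -0.394)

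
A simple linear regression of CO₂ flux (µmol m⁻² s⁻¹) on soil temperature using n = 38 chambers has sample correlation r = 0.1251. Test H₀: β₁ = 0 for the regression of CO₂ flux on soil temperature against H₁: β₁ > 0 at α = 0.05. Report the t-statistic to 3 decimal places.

t = 0.757

t = r·√(n − 2)/√(1 − r²) = 0.1251·√36/√0.98435 = 0.757.
df = n − 2 = 36.
One-sided p ≈ 0.2271, which is ≥ 0.05, so fail to reject H₀.
The data do not give significant evidence of a linear association between soil temperature and CO₂ flux.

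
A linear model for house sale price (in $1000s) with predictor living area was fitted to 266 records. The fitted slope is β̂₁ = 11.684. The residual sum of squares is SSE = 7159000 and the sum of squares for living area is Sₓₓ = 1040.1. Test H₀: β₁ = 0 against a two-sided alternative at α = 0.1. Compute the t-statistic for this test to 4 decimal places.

t = 2.2883

MSE = SSE/(n − 2) = 7159000/264 = 27117.4.
SE(β̂₁) = √(MSE/Sₓₓ) = √(27117.4/1040.1) = 5.10607.
t = 11.684 / 5.10607 = 2.2883.
df = n − 2 = 264.
Two-sided p ≈ 0.0229, which is < 0.1, so reject H₀.
There is evidence that living area is associated with house sale price.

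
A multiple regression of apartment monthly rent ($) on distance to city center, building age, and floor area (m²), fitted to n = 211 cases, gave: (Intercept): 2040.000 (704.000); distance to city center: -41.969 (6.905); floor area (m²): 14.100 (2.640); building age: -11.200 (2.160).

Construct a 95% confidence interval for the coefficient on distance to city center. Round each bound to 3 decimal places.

(-55.582, -28.356)

Read off: b = -41.969, SE = 6.905 for distance to city center.
df = n − k − 1 = 211 − 3 − 1 = 207.
t* = t_{0.025, 207} = 1.97149.
Margin = t* × SE = 1.97149 × 6.905 = 13.61314.
CI: -41.969 ± 13.61314 → (-55.582, -28.356).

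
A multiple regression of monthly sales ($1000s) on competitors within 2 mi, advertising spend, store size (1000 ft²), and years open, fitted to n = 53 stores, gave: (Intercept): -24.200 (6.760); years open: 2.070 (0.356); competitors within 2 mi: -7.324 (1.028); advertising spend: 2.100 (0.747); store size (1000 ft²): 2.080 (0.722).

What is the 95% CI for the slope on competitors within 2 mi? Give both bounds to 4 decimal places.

(-9.3909, -5.2571)

Read off: b = -7.324, SE = 1.028 for competitors within 2 mi.
df = n − k − 1 = 53 − 4 − 1 = 48.
t* = t_{0.025, 48} = 2.010635.
Margin = t* × SE = 2.010635 × 1.028 = 2.066933.
CI: -7.324 ± 2.066933 → (-9.3909, -5.2571).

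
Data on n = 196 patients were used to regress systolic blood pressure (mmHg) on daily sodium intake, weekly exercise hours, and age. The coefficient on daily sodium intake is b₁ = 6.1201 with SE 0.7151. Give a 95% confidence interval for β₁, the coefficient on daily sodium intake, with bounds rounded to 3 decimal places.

(4.710, 7.531)

df = n − k − 1 = 196 − 3 − 1 = 192.
t* = t_{0.025, 192} = 1.972396.
Margin = t* × SE = 1.972396 × 0.7151 = 1.41046.
CI: 6.1201 ± 1.41046 → (4.710, 7.531).
With 95% confidence, each one-unit increase in daily sodium intake is associated with a change of between 4.710 and 7.531 mmHg in systolic blood pressure, holding the other predictors fixed.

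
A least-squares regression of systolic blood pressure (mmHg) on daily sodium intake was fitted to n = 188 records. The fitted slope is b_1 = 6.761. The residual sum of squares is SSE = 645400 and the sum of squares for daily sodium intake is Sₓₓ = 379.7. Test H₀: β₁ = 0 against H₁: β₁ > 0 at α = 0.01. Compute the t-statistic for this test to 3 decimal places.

t = 2.237

MSE = SSE/(n − 2) = 645400/186 = 3469.89.
SE(b_1) = √(MSE/Sₓₓ) = √(3469.89/379.7) = 3.023.
t = 6.761 / 3.023 = 2.237.
df = n − 2 = 186.
One-sided p ≈ 0.0133, which is ≥ 0.01, so fail to reject H₀.
The data do not give significant evidence that the true slope on daily sodium intake is positive.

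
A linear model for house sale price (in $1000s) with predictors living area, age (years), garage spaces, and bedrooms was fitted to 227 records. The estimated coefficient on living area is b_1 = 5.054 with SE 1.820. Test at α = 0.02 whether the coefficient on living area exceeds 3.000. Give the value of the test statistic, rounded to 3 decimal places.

t = 1.129

H₀: β₁ = 3.000 vs H₁: β₁ > 3.000.
t = (b_1 − β₁⁰)/SE = (5.054 − 3.000) / 1.820 = 1.129.
df = n − k − 1 = 227 − 4 − 1 = 222.
One-sided p ≈ 0.1301, which is ≥ 0.02, so fail to reject H₀.
The data do not give significant evidence that the true slope on living area exceeds 3.000 $1000s per unit, holding the other predictors fixed.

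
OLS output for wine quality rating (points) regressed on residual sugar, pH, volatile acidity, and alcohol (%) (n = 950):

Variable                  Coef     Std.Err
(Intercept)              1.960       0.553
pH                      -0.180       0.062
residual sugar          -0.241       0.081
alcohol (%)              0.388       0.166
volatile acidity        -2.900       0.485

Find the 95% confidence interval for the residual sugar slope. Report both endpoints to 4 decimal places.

(-0.4000, -0.0820)

Read off: b = -0.241, SE = 0.081 for residual sugar.
df = n − k − 1 = 950 − 4 − 1 = 945.
t* = t_{0.025, 945} = 1.962477.
Margin = t* × SE = 1.962477 × 0.081 = 0.158961.
CI: -0.241 ± 0.158961 → (-0.4000, -0.0820).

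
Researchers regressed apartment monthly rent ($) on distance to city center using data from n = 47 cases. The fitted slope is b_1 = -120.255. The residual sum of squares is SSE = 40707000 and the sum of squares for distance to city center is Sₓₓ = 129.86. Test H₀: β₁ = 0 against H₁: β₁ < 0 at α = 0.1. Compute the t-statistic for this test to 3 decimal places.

MSE = SSE/(n − 2) = 40707000/45 = 904600.
SE(b_1) = √(MSE/Sₓₓ) = √(904600/129.86) = 83.4623.
t = -120.255 / 83.4623 = -1.441.
df = n − 2 = 45.
One-sided p ≈ 0.0783, which is < 0.1, so reject H₀.
There is evidence that the true slope on distance to city center is negative.

t = -1.441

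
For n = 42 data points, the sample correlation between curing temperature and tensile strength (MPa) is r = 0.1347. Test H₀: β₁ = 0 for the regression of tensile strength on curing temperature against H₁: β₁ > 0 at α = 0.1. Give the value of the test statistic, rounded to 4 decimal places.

t = r·√(n − 2)/√(1 − r²) = 0.1347·√40/√0.981856 = 0.8598.
df = n − 2 = 40.
One-sided p ≈ 0.1975, which is ≥ 0.1, so fail to reject H₀.
The data do not give significant evidence of a linear association between curing temperature and tensile strength.

t = 0.8598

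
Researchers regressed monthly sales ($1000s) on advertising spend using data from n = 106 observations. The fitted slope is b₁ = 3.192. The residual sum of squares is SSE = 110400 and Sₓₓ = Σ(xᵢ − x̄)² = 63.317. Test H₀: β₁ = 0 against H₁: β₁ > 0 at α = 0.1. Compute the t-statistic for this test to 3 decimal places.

t = 0.780

MSE = SSE/(n − 2) = 110400/104 = 1061.54.
SE(b₁) = √(MSE/Sₓₓ) = √(1061.54/63.317) = 4.09456.
t = 3.192 / 4.09456 = 0.780.
df = n − 2 = 104.
One-sided p ≈ 0.2187, which is ≥ 0.1, so fail to reject H₀.
The data do not give significant evidence that the true slope on advertising spend is positive.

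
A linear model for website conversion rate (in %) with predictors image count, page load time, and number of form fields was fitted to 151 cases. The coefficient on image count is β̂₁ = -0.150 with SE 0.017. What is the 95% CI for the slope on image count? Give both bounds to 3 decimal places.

(-0.184, -0.116)

df = n − k − 1 = 151 − 3 − 1 = 147.
t* = t_{0.025, 147} = 1.976233.
Margin = t* × SE = 1.976233 × 0.017 = 0.03360.
CI: -0.150 ± 0.03360 → (-0.184, -0.116).
With 95% confidence, each one-unit increase in image count is associated with a change of between -0.184 and -0.116 % in website conversion rate, holding the other predictors fixed.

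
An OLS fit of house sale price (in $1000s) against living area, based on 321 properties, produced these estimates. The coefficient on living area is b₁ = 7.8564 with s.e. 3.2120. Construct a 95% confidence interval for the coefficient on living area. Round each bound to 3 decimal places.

df = n − 2 = 321 − 2 = 319.
t* = t_{0.025, 319} = 1.967428.
Margin = t* × SE = 1.967428 × 3.2120 = 6.31938.
CI: 7.8564 ± 6.31938 → (1.537, 14.176).
With 95% confidence, each one-unit increase in living area is associated with a change of between 1.537 and 14.176 $1000s in house sale price.

(1.537, 14.176)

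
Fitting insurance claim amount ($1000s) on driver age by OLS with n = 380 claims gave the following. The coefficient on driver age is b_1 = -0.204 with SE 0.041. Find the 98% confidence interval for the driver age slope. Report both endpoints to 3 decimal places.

df = n − 2 = 380 − 2 = 378.
t* = t_{0.01, 378} = 2.336253.
Margin = t* × SE = 2.336253 × 0.041 = 0.09579.
CI: -0.204 ± 0.09579 → (-0.300, -0.108).
With 98% confidence, each one-unit increase in driver age is associated with a change of between -0.300 and -0.108 $1000s in insurance claim amount.

(-0.300, -0.108)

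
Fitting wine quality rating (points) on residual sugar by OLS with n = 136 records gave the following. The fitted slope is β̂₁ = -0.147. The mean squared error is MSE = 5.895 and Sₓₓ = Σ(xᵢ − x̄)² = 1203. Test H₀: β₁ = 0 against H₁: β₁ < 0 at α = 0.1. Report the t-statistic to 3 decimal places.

SE(β̂₁) = √(MSE/Sₓₓ) = √(5.895/1203) = 0.0700018.
t = -0.147 / 0.0700018 = -2.100.
df = n − 2 = 134.
One-sided p ≈ 0.0188, which is < 0.1, so reject H₀.
There is evidence that the true slope on residual sugar is negative.

t = -2.100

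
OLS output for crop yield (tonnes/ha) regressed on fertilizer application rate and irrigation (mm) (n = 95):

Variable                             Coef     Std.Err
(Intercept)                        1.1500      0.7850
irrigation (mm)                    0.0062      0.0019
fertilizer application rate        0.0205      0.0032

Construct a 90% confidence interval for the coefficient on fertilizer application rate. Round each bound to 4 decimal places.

(0.0152, 0.0258)

Read off: b = 0.0205, SE = 0.0032 for fertilizer application rate.
df = n − k − 1 = 95 − 2 − 1 = 92.
t* = t_{0.05, 92} = 1.661585.
Margin = t* × SE = 1.661585 × 0.0032 = 0.005317.
CI: 0.0205 ± 0.005317 → (0.0152, 0.0258).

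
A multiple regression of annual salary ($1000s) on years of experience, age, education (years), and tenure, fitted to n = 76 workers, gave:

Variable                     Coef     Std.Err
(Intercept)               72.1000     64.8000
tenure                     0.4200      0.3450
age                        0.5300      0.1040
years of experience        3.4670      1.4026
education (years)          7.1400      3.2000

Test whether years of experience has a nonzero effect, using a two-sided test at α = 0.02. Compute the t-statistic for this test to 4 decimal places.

Read off: b = 3.4670, SE = 1.4026 for years of experience.
H₀: β₁ = 0 vs H₁: β₁ ≠ 0.
t = 3.4670 / 1.4026 = 2.4718.
df = n − k − 1 = 76 − 4 − 1 = 71.
Two-sided p ≈ 0.0158, which is < 0.02, so reject H₀.
There is evidence that years of experience is associated with annual salary, holding the other predictors fixed.

t = 2.4718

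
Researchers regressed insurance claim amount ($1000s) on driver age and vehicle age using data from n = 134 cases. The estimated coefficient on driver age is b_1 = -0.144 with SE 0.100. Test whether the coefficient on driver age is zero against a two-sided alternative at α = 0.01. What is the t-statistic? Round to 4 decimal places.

H₀: β₁ = 0 vs H₁: β₁ ≠ 0.
t = (b_1 − β₁⁰)/SE = -0.144 / 0.100 = -1.4400.
df = n − k − 1 = 134 − 2 − 1 = 131.
Two-sided p ≈ 0.1523, which is ≥ 0.01, so fail to reject H₀.
The data do not give significant evidence of an association between driver age and insurance claim amount, after adjusting for the other predictors.

t = -1.4400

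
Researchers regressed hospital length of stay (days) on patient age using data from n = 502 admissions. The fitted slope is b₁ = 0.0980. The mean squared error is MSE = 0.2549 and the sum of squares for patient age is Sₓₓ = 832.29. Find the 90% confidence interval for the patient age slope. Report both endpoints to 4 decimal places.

SE(b₁) = √(MSE/Sₓₓ) = √(0.2549/832.29) = 0.0175004.
df = n − 2 = 500.
t* = t_{0.05, 500} = 1.647907.
Margin = t* × SE = 1.647907 × 0.0175004 = 0.028839.
CI: 0.0980 ± 0.028839 → (0.0692, 0.1268).
With 90% confidence, each one-unit increase in patient age is associated with a change of between 0.0692 and 0.1268 days in hospital length of stay.

(0.0692, 0.1268)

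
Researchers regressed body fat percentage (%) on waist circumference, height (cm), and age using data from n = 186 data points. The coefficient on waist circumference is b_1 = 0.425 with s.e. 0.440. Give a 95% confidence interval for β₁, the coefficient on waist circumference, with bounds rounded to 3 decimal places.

df = n − k − 1 = 186 − 3 − 1 = 182.
t* = t_{0.025, 182} = 1.973084.
Margin = t* × SE = 1.973084 × 0.440 = 0.86816.
CI: 0.425 ± 0.86816 → (-0.443, 1.293).
With 95% confidence, each one-unit increase in waist circumference is associated with a change of between -0.443 and 1.293 % in body fat percentage, holding the other predictors fixed.

(-0.443, 1.293)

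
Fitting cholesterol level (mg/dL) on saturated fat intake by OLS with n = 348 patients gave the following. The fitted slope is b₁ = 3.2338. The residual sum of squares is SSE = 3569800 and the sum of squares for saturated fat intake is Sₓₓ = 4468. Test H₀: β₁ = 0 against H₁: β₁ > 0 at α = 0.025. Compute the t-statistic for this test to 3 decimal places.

t = 2.128

MSE = SSE/(n − 2) = 3569800/346 = 10317.3.
SE(b₁) = √(MSE/Sₓₓ) = √(10317.3/4468) = 1.51959.
t = 3.2338 / 1.51959 = 2.128.
df = n − 2 = 346.
One-sided p ≈ 0.0170, which is < 0.025, so reject H₀.
There is evidence that the true slope on saturated fat intake is positive.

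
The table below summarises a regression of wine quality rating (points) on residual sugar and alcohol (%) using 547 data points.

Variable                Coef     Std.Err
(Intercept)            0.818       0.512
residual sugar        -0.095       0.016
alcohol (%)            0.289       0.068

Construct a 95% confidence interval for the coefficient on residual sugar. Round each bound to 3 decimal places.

Read off: b = -0.095, SE = 0.016 for residual sugar.
df = n − k − 1 = 547 − 2 − 1 = 544.
t* = t_{0.025, 544} = 1.964334.
Margin = t* × SE = 1.964334 × 0.016 = 0.03143.
CI: -0.095 ± 0.03143 → (-0.126, -0.064).

(-0.126, -0.064)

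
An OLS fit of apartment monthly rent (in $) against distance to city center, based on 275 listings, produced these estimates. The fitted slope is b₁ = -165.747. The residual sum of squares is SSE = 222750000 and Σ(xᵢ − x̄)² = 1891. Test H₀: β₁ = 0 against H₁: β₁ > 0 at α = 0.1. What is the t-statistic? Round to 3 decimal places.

t = -7.979

MSE = SSE/(n − 2) = 222750000/273 = 815934.
SE(b₁) = √(MSE/Sₓₓ) = √(815934/1891) = 20.7722.
t = -165.747 / 20.7722 = -7.979.
df = n − 2 = 273.
One-sided p ≈ 1.0000, which is ≥ 0.1, so fail to reject H₀.
The data do not give significant evidence that the true slope on distance to city center is positive.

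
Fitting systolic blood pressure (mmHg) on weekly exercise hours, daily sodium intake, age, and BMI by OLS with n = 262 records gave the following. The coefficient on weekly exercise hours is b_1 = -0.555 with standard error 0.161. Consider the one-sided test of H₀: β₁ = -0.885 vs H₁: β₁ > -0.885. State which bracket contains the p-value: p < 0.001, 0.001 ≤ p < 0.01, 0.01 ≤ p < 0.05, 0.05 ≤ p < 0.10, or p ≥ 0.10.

t = (-0.555 − (-0.885)) / 0.161 = 2.050.
df = n − k − 1 = 262 − 4 − 1 = 257.
One-sided p = P(T_{257} > t) ≈ 0.0207.
So 0.01 ≤ p < 0.05.

0.01 ≤ p < 0.05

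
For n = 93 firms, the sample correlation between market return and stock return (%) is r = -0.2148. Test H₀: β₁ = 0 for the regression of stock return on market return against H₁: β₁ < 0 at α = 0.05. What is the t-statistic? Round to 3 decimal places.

t = r·√(n − 2)/√(1 − r²) = -0.2148·√91/√0.953861 = -2.098.
df = n − 2 = 91.
One-sided p ≈ 0.0193, which is < 0.05, so reject H₀.
There is evidence of a linear association between market return and stock return.

t = -2.098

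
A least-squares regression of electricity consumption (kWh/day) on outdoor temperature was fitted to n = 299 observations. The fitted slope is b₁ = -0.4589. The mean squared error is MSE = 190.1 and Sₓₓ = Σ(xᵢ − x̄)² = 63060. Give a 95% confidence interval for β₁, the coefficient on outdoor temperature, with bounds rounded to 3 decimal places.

(-0.567, -0.351)

SE(b₁) = √(MSE/Sₓₓ) = √(190.1/63060) = 0.0549053.
df = n − 2 = 297.
t* = t_{0.025, 297} = 1.967984.
Margin = t* × SE = 1.967984 × 0.0549053 = 0.10805.
CI: -0.4589 ± 0.10805 → (-0.567, -0.351).
With 95% confidence, each one-unit increase in outdoor temperature is associated with a change of between -0.567 and -0.351 kWh/day in electricity consumption.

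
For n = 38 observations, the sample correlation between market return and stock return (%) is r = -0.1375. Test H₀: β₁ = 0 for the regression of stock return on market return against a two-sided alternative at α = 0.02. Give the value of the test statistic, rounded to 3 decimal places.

t = r·√(n − 2)/√(1 − r²) = -0.1375·√36/√0.981094 = -0.833.
df = n − 2 = 36.
Two-sided p ≈ 0.4104, which is ≥ 0.02, so fail to reject H₀.
The data do not give significant evidence of a linear association between market return and stock return.

t = -0.833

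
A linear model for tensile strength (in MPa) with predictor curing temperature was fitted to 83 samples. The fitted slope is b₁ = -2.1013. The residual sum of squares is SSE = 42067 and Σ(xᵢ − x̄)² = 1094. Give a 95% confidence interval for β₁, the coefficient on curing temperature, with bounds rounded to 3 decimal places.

(-3.472, -0.730)

MSE = SSE/(n − 2) = 42067/81 = 519.346.
SE(b₁) = √(MSE/Sₓₓ) = √(519.346/1094) = 0.689001.
df = n − 2 = 81.
t* = t_{0.025, 81} = 1.989686.
Margin = t* × SE = 1.989686 × 0.689001 = 1.37090.
CI: -2.1013 ± 1.37090 → (-3.472, -0.730).
With 95% confidence, each one-unit increase in curing temperature is associated with a change of between -3.472 and -0.730 MPa in tensile strength.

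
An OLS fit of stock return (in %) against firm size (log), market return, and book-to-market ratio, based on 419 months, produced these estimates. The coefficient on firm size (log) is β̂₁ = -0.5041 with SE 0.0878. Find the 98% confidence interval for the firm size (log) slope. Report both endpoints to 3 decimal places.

df = n − k − 1 = 419 − 3 − 1 = 415.
t* = t_{0.01, 415} = 2.335367.
Margin = t* × SE = 2.335367 × 0.0878 = 0.20505.
CI: -0.5041 ± 0.20505 → (-0.709, -0.299).
With 98% confidence, each one-unit increase in firm size (log) is associated with a change of between -0.709 and -0.299 % in stock return, holding the other predictors fixed.

(-0.709, -0.299)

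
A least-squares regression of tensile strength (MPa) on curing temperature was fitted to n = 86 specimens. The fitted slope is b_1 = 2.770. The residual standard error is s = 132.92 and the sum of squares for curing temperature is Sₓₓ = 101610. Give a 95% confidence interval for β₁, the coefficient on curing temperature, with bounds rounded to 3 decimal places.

(1.941, 3.599)

SE(b_1) = s/√Sₓₓ = 132.92/√101610 = 0.416987.
df = n − 2 = 84.
t* = t_{0.025, 84} = 1.98861.
Margin = t* × SE = 1.98861 × 0.416987 = 0.82922.
CI: 2.770 ± 0.82922 → (1.941, 3.599).
With 95% confidence, each one-unit increase in curing temperature is associated with a change of between 1.941 and 3.599 MPa in tensile strength.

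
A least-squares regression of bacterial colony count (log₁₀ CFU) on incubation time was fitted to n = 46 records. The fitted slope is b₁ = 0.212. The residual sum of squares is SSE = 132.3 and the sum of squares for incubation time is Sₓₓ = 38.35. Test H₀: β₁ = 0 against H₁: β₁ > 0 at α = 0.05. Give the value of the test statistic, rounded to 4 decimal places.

t = 0.7571

MSE = SSE/(n − 2) = 132.3/44 = 3.00682.
SE(b₁) = √(MSE/Sₓₓ) = √(3.00682/38.35) = 0.280008.
t = 0.212 / 0.280008 = 0.7571.
df = n − 2 = 44.
One-sided p ≈ 0.2265, which is ≥ 0.05, so fail to reject H₀.
The data do not give significant evidence that the true slope on incubation time is positive.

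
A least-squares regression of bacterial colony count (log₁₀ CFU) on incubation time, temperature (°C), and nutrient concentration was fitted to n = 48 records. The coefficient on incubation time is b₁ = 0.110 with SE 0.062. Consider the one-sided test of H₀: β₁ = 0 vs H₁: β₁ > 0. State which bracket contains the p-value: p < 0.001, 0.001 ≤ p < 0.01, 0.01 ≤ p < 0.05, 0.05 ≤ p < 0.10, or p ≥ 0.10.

0.01 ≤ p < 0.05

t = 0.110 / 0.062 = 1.774.
df = n − k − 1 = 48 − 3 − 1 = 44.
One-sided p = P(T_{44} > t) ≈ 0.0415.
So 0.01 ≤ p < 0.05.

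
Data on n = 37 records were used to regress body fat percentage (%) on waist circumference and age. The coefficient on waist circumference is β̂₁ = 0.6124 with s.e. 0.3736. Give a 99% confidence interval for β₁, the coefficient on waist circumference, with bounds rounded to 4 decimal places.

df = n − k − 1 = 37 − 2 − 1 = 34.
t* = t_{0.005, 34} = 2.728394.
Margin = t* × SE = 2.728394 × 0.3736 = 1.019328.
CI: 0.6124 ± 1.019328 → (-0.4069, 1.6317).
With 99% confidence, each one-unit increase in waist circumference is associated with a change of between -0.4069 and 1.6317 % in body fat percentage, holding the other predictors fixed.

(-0.4069, 1.6317)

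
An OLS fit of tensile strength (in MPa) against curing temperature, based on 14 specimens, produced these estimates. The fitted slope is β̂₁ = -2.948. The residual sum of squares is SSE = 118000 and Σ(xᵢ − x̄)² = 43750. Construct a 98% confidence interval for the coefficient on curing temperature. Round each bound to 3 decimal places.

(-4.219, -1.677)

MSE = SSE/(n − 2) = 118000/12 = 9833.33.
SE(β̂₁) = √(MSE/Sₓₓ) = √(9833.33/43750) = 0.474091.
df = n − 2 = 12.
t* = t_{0.01, 12} = 2.680998.
Margin = t* × SE = 2.680998 × 0.474091 = 1.27104.
CI: -2.948 ± 1.27104 → (-4.219, -1.677).
With 98% confidence, each one-unit increase in curing temperature is associated with a change of between -4.219 and -1.677 MPa in tensile strength.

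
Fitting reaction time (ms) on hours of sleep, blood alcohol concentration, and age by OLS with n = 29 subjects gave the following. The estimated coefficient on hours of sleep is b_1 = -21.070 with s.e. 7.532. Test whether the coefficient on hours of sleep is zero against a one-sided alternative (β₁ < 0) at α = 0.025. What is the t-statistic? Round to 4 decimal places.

t = -2.7974

H₀: β₁ = 0 vs H₁: β₁ < 0.
t = (b_1 − β₁⁰)/SE = -21.070 / 7.532 = -2.7974.
df = n − k − 1 = 29 − 3 − 1 = 25.
One-sided p ≈ 0.0049, which is < 0.025, so reject H₀.
There is evidence that the true slope on hours of sleep is negative, holding the other predictors fixed.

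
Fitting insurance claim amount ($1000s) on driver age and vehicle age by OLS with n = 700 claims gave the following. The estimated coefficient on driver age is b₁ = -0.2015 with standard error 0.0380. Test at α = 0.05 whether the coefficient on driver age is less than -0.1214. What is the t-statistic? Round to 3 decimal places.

H₀: β₁ = -0.1214 vs H₁: β₁ < -0.1214.
t = (b₁ − β₁⁰)/SE = (-0.2015 − (-0.1214)) / 0.0380 = -2.108.
df = n − k − 1 = 700 − 2 − 1 = 697.
One-sided p ≈ 0.0177, which is < 0.05, so reject H₀.
There is evidence that the true slope on driver age is below -0.1214 $1000s per unit, holding the other predictors fixed.

t = -2.108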